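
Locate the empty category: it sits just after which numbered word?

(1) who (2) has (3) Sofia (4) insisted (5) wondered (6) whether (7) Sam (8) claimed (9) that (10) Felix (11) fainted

The displaced element is "who" (word 1).
It is linked across 1 clause boundary (Ø).
It functions as the subject of "wondered", so the gap sits immediately after word 4 ("insisted").
Base order: Sofia has insisted that who wondered whether Sam claimed that Felix fainted.

4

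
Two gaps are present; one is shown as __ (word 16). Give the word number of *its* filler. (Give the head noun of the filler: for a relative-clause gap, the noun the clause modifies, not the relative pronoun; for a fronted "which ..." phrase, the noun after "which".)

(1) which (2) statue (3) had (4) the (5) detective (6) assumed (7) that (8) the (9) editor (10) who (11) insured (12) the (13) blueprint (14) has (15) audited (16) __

The marked gap is the direct object of "audited".
Its filler is the fronted wh-phrase "which statue", at word 2.
(The other dependency links word 9 to a gap after word 10.)

2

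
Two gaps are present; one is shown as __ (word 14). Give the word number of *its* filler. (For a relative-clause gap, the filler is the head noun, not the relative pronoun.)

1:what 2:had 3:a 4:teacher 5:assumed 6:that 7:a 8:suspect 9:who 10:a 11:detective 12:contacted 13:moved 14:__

The marked gap is the direct object of "moved".
Its filler is the fronted wh-phrase "what", at word 1.
(The other dependency links word 8 to a gap after word 12.)

1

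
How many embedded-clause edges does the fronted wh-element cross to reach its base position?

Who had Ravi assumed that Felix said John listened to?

2

"who" is extracted from the PP object of "listened".
Boundaries crossed, outermost first: [that], [Ø] — 2 in total.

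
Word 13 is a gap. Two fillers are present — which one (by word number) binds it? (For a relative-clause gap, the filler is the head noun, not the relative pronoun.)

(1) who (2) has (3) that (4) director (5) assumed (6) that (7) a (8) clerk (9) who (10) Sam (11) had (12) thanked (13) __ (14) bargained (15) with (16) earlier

The marked gap is inside the relative clause, the direct object of "thanked".
Its filler is the head noun "clerk" (via "who"), at word 8.
(The other dependency links word 1 to a gap after word 15.)

8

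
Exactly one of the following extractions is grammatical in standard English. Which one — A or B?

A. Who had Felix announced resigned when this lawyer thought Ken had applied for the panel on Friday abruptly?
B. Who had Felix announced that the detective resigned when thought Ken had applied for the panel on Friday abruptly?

In B, the wh-phrase is extracted from inside an adjunct island (introduced by "when"), which blocks movement.
In A, the extraction path crosses only that-complement boundaries, which are transparent.
So A is grammatical.

A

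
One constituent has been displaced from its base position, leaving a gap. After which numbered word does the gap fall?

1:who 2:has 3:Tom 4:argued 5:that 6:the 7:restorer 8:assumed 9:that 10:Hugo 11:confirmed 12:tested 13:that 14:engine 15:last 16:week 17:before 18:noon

The displaced element is "who" (word 1).
It is linked across 3 clause boundaries (that → that → Ø).
It functions as the subject of "tested", so the gap sits immediately after word 11 ("confirmed").
Base order: Tom has argued that the restorer assumed that Hugo confirmed who tested that engine last week before noon.

11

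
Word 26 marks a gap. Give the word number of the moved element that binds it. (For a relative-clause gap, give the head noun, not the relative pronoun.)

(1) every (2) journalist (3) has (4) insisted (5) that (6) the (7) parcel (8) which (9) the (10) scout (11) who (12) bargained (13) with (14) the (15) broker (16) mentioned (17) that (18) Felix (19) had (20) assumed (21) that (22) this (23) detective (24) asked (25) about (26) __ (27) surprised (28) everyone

7

The gap at 26 is the prepositional object of "asked", inside a relative clause.
The relative pronoun is "which" (word 8); it is bound by the head noun immediately before it.
Its filler is the head noun "parcel", at word 7.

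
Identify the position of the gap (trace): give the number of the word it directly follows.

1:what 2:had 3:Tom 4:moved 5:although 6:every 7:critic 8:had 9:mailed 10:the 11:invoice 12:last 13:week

The displaced element is "what" (word 1).
It functions as the direct object of "moved", so the gap sits immediately after word 4 ("moved").
Base order: Tom had moved what although every critic had mailed the invoice last week.

4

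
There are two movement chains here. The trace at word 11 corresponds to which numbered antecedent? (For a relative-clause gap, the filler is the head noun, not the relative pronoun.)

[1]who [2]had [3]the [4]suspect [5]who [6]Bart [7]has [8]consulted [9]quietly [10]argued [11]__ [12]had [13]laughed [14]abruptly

1

The marked gap is the subject of "laughed".
Its filler is the fronted wh-phrase "who", at word 1.
(The other dependency links word 4 to a gap after word 8.)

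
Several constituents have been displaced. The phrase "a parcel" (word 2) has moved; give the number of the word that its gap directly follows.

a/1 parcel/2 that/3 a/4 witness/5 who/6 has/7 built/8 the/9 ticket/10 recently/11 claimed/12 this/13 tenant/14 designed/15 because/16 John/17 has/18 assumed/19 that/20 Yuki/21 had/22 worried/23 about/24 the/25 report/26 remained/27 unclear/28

The displaced element is "a parcel" (word 2).
It is linked across 1 clause boundary (Ø).
It functions as the direct object of "designed", so the gap sits immediately after word 15 ("designed").
Base order: A witness who has built the ticket recently claimed this tenant designed a parcel because John has assumed that Yuki had worried about the report.

15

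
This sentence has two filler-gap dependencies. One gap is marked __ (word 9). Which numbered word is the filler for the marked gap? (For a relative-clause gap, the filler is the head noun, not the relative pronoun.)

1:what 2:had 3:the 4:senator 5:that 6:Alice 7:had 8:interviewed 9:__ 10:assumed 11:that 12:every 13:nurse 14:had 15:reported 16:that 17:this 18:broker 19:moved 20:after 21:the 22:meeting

The marked gap is inside the relative clause, the direct object of "interviewed".
Its filler is the head noun "senator" (via "that"), at word 4.
(The other dependency links word 1 to a gap after word 19.)

4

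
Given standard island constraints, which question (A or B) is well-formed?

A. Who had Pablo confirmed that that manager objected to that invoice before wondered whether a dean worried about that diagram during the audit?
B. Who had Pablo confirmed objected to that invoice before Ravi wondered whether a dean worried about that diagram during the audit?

B

In A, the wh-phrase is extracted from inside an adjunct island (introduced by "before"), which blocks movement.
In B, the extraction path crosses only that-complement boundaries, which are transparent.
So B is grammatical.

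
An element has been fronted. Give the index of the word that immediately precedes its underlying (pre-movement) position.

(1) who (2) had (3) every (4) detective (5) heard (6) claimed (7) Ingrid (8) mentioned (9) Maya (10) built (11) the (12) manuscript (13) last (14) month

5

The displaced element is "who" (word 1).
It is linked across 1 clause boundary (Ø).
It functions as the subject of "claimed", so the gap sits immediately after word 5 ("heard").
Base order: Every detective had heard that who claimed Ingrid mentioned Maya built the manuscript last month.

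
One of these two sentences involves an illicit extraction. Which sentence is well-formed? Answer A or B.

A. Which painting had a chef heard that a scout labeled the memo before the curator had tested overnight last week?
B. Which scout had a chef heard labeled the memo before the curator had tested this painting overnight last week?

B

In A, the wh-phrase is extracted from inside an adjunct island (introduced by "before"), which blocks movement.
In B, the extraction path crosses only that-complement boundaries, which are transparent.
So B is grammatical.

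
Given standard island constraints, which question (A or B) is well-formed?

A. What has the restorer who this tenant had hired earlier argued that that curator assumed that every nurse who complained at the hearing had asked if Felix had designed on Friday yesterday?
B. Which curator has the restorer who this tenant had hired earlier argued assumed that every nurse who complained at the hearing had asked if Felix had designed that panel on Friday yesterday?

B

In A, the wh-phrase is extracted from inside a wh-island (introduced by "if"), which blocks movement.
In B, the extraction path crosses only that-complement boundaries, which are transparent.
So B is grammatical.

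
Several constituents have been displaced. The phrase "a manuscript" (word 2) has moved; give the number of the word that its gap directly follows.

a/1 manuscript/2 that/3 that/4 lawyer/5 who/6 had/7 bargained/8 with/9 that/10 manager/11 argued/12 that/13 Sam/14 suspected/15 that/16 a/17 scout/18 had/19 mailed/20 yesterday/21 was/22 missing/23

20

The displaced element is "a manuscript" (word 2).
It is linked across 2 clause boundaries (that → that).
It functions as the direct object of "mailed", so the gap sits immediately after word 20 ("mailed").
Base order: That lawyer who had bargained with that manager argued that Sam suspected that a scout had mailed a manuscript yesterday.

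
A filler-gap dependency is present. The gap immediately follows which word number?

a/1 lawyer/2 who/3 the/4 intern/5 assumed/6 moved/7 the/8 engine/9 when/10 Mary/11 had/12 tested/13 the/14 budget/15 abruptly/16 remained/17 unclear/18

The displaced element is "a lawyer" (word 2).
It is linked across 1 clause boundary (Ø).
It functions as the subject of "moved", so the gap sits immediately after word 6 ("assumed").
Base order: The intern assumed that a lawyer moved the engine when Mary had tested the budget abruptly.

6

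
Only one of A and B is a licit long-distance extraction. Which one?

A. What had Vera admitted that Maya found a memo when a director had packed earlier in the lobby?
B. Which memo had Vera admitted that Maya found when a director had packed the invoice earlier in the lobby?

B

In A, the wh-phrase is extracted from inside an adjunct island (introduced by "when"), which blocks movement.
In B, the extraction path crosses only that-complement boundaries, which are transparent.
So B is grammatical.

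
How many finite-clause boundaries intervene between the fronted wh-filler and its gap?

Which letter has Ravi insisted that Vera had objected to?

"which letter" is extracted from the PP object of "objected".
Boundaries crossed, outermost first: [that] — 1 in total.

1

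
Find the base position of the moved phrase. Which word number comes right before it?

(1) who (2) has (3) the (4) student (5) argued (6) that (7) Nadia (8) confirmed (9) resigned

The displaced element is "who" (word 1).
It is linked across 2 clause boundaries (that → Ø).
It functions as the subject of "resigned", so the gap sits immediately after word 8 ("confirmed").
Base order: The student has argued that Nadia confirmed that who resigned.

8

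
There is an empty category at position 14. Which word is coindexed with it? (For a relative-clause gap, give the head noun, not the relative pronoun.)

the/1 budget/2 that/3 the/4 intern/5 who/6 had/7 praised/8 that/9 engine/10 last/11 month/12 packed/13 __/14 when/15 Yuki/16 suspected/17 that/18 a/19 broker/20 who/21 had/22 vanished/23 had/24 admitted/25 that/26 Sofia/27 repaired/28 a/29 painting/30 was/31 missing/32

The gap at 14 is the object of "packed", inside a relative clause.
The relative pronoun is "that" (word 3); it is bound by the head noun immediately before it.
Its filler is the head noun "budget", at word 2.

2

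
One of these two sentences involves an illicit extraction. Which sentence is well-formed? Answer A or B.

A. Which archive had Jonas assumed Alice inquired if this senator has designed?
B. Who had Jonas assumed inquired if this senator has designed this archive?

In A, the wh-phrase is extracted from inside a wh-island (introduced by "if"), which blocks movement.
In B, the extraction path crosses only that-complement boundaries, which are transparent.
So B is grammatical.

B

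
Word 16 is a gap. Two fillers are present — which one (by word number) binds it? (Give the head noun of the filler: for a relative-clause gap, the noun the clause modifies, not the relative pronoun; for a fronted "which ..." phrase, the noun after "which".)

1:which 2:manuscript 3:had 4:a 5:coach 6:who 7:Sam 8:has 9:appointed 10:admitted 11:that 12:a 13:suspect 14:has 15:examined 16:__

The marked gap is the direct object of "examined".
Its filler is the fronted wh-phrase "which manuscript", at word 2.
(The other dependency links word 5 to a gap after word 9.)

2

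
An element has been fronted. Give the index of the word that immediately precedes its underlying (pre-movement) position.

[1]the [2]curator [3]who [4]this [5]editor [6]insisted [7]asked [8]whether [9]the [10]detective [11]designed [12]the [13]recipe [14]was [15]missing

The displaced element is "the curator" (word 2).
It is linked across 1 clause boundary (Ø).
It functions as the subject of "asked", so the gap sits immediately after word 6 ("insisted").
Base order: This editor insisted that the curator asked whether the detective designed the recipe.

6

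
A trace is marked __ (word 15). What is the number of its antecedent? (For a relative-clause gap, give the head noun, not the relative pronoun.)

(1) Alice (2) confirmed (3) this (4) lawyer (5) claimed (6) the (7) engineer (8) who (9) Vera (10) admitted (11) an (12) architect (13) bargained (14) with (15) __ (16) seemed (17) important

7

The gap at 15 is the prepositional object of "bargained", inside a relative clause.
The relative pronoun is "who" (word 8); it is bound by the head noun immediately before it.
Its filler is the head noun "engineer", at word 7.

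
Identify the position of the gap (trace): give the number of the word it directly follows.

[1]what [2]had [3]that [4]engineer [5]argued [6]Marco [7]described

The displaced element is "what" (word 1).
It is linked across 1 clause boundary (Ø).
It functions as the direct object of "described", so the gap sits immediately after word 7 ("described").
Base order: That engineer had argued Marco described what.

7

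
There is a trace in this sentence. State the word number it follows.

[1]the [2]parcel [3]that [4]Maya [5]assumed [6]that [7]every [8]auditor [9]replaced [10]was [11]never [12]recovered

9

The displaced element is "the parcel" (word 2).
It is linked across 1 clause boundary (that).
It functions as the direct object of "replaced", so the gap sits immediately after word 9 ("replaced").
Base order: Maya assumed that every auditor replaced the parcel.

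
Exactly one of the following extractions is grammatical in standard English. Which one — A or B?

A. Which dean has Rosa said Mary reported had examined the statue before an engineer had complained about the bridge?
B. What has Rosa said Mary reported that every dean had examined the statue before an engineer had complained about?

In B, the wh-phrase is extracted from inside an adjunct island (introduced by "before"), which blocks movement.
In A, the extraction path crosses only that-complement boundaries, which are transparent.
So A is grammatical.

A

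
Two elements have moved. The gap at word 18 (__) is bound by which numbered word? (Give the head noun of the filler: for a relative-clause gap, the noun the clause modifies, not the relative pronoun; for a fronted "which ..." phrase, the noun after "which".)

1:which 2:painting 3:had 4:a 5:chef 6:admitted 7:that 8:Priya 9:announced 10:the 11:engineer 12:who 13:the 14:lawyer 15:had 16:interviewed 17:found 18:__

The marked gap is the direct object of "found".
Its filler is the fronted wh-phrase "which painting", at word 2.
(The other dependency links word 11 to a gap after word 16.)

2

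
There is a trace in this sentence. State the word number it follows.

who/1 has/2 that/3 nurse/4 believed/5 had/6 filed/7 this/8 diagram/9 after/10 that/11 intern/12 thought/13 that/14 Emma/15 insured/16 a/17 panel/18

The displaced element is "who" (word 1).
It is linked across 1 clause boundary (Ø).
It functions as the subject of "filed", so the gap sits immediately after word 5 ("believed").
Base order: That nurse has believed who had filed this diagram after that intern thought that Emma insured a panel.

5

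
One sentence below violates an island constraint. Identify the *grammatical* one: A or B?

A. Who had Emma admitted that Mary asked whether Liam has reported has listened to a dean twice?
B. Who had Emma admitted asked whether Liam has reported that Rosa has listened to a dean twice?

B

In A, the wh-phrase is extracted from inside a wh-island (introduced by "whether"), which blocks movement.
In B, the extraction path crosses only that-complement boundaries, which are transparent.
So B is grammatical.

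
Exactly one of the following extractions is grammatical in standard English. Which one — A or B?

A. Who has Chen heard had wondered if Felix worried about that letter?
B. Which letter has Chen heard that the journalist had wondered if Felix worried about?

A

In B, the wh-phrase is extracted from inside a wh-island (introduced by "if"), which blocks movement.
In A, the extraction path crosses only that-complement boundaries, which are transparent.
So A is grammatical.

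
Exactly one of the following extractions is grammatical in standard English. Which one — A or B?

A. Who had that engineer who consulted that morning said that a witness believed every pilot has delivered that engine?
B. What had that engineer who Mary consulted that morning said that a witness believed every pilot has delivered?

B

In A, the wh-phrase is extracted from inside a complex-NP island (relative clause) (introduced by "who"), which blocks movement.
In B, the extraction path crosses only that-complement boundaries, which are transparent.
So B is grammatical.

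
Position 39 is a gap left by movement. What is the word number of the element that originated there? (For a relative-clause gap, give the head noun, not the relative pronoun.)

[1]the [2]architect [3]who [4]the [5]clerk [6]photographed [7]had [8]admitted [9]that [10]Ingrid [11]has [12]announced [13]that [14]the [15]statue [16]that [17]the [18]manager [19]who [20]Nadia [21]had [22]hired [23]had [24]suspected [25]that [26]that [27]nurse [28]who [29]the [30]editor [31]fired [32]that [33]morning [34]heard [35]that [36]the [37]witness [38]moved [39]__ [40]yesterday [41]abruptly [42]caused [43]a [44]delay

The gap at 39 is the object of "moved", inside a relative clause.
The relative pronoun is "that" (word 16); it is bound by the head noun immediately before it.
Its filler is the head noun "statue", at word 15.

15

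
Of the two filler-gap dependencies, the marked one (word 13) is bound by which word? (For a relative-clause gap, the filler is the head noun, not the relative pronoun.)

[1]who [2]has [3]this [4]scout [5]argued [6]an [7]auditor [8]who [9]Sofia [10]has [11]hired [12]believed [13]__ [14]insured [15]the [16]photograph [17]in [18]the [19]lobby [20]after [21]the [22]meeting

The marked gap is the subject of "insured".
Its filler is the fronted wh-phrase "who", at word 1.
(The other dependency links word 7 to a gap after word 11.)

1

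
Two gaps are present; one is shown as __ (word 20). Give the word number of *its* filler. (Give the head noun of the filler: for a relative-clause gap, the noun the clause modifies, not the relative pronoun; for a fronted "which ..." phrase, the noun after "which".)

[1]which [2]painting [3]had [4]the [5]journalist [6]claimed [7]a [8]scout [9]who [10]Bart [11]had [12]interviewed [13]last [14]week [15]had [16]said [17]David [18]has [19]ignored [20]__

2

The marked gap is the direct object of "ignored".
Its filler is the fronted wh-phrase "which painting", at word 2.
(The other dependency links word 8 to a gap after word 12.)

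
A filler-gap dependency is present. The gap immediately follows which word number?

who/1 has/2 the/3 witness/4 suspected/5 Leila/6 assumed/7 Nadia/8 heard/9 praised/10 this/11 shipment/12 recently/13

9

The displaced element is "who" (word 1).
It is linked across 3 clause boundaries (Ø → Ø → Ø).
It functions as the subject of "praised", so the gap sits immediately after word 9 ("heard").
Base order: The witness has suspected Leila assumed Nadia heard who praised this shipment recently.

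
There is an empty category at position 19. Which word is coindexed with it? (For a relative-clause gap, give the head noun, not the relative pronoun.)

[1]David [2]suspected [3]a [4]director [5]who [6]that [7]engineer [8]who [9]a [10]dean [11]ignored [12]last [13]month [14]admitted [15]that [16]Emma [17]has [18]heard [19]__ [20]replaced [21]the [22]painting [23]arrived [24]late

4

The gap at 19 is the subject of "replaced", inside a relative clause.
The relative pronoun is "who" (word 5); it is bound by the head noun immediately before it.
Its filler is the head noun "director", at word 4.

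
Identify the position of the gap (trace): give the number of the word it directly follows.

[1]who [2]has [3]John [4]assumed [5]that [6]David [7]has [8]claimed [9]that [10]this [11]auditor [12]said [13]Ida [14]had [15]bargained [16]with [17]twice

The displaced element is "who" (word 1).
It is linked across 3 clause boundaries (that → that → Ø).
It functions as the object of the preposition "with" of "bargained", so the gap sits immediately after word 16 ("with").
Base order: John has assumed that David has claimed that this auditor said Ida had bargained with who twice.

16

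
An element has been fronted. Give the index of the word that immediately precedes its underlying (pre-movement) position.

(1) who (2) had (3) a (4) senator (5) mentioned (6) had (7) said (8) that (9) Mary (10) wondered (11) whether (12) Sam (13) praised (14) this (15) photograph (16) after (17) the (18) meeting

The displaced element is "who" (word 1).
It is linked across 1 clause boundary (Ø).
It functions as the subject of "said", so the gap sits immediately after word 5 ("mentioned").
Base order: A senator had mentioned who had said that Mary wondered whether Sam praised this photograph after the meeting.

5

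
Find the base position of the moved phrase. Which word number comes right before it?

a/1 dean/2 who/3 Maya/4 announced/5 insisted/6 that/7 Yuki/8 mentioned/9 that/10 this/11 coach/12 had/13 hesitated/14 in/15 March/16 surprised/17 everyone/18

5

The displaced element is "a dean" (word 2).
It is linked across 1 clause boundary (Ø).
It functions as the subject of "insisted", so the gap sits immediately after word 5 ("announced").
Base order: Maya announced that a dean insisted that Yuki mentioned that this coach had hesitated in March.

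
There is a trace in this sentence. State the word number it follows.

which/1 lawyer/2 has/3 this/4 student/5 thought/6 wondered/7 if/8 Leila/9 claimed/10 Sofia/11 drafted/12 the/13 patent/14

The displaced element is "which lawyer" (word 2).
It is linked across 1 clause boundary (Ø).
It functions as the subject of "wondered", so the gap sits immediately after word 6 ("thought").
Base order: This student has thought which lawyer wondered if Leila claimed Sofia drafted the patent.

6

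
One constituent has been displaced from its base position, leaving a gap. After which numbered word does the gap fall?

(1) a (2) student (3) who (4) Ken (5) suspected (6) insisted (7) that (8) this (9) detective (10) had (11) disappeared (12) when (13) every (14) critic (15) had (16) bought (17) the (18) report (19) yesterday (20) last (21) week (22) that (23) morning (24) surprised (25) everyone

5

The displaced element is "a student" (word 2).
It is linked across 1 clause boundary (Ø).
It functions as the subject of "insisted", so the gap sits immediately after word 5 ("suspected").
Base order: Ken suspected that a student insisted that this detective had disappeared when every critic had bought the report yesterday last week that morning.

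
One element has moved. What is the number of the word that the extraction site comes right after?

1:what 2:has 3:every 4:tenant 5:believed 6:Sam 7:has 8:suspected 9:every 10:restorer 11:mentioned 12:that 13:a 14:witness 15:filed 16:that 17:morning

The displaced element is "what" (word 1).
It is linked across 3 clause boundaries (Ø → Ø → that).
It functions as the direct object of "filed", so the gap sits immediately after word 15 ("filed").
Base order: Every tenant has believed Sam has suspected every restorer mentioned that a witness filed what that morning.

15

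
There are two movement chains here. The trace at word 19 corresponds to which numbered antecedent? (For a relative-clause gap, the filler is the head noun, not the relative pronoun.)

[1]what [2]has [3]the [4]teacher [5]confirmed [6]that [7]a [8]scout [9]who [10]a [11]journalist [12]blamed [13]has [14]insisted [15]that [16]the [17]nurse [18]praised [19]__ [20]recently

The marked gap is the direct object of "praised".
Its filler is the fronted wh-phrase "what", at word 1.
(The other dependency links word 8 to a gap after word 12.)

1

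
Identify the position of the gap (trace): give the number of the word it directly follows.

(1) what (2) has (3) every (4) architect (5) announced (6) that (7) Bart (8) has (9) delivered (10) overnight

9

The displaced element is "what" (word 1).
It is linked across 1 clause boundary (that).
It functions as the direct object of "delivered", so the gap sits immediately after word 9 ("delivered").
Base order: Every architect has announced that Bart has delivered what overnight.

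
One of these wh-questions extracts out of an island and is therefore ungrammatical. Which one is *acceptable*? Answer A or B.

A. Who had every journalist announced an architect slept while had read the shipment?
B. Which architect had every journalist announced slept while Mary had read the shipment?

In A, the wh-phrase is extracted from inside an adjunct island (introduced by "while"), which blocks movement.
In B, the extraction path crosses only that-complement boundaries, which are transparent.
So B is grammatical.

B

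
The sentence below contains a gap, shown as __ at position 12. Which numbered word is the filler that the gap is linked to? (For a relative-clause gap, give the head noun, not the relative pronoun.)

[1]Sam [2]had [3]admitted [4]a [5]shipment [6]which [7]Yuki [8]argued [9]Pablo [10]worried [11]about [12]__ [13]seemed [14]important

5

The gap at 12 is the prepositional object of "worried", inside a relative clause.
The relative pronoun is "which" (word 6); it is bound by the head noun immediately before it.
Its filler is the head noun "shipment", at word 5.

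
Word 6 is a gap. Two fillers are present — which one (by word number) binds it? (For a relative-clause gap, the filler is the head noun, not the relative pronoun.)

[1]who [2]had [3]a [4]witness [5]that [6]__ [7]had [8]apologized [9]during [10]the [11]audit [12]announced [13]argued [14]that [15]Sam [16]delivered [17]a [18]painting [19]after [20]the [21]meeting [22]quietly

The marked gap is inside the relative clause, the subject of "apologized".
Its filler is the head noun "witness" (via "that"), at word 4.
(The other dependency links word 1 to a gap after word 12.)

4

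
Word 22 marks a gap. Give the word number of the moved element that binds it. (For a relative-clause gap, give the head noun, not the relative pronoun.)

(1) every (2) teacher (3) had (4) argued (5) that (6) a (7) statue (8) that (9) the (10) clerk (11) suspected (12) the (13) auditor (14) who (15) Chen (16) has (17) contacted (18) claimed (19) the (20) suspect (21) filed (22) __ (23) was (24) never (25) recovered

The gap at 22 is the object of "filed", inside a relative clause.
The relative pronoun is "that" (word 8); it is bound by the head noun immediately before it.
Its filler is the head noun "statue", at word 7.

7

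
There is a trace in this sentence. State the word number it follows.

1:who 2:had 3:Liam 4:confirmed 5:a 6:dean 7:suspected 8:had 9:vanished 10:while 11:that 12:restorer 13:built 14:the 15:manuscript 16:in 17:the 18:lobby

The displaced element is "who" (word 1).
It is linked across 2 clause boundaries (Ø → Ø).
It functions as the subject of "vanished", so the gap sits immediately after word 7 ("suspected").
Base order: Liam had confirmed a dean suspected that who had vanished while that restorer built the manuscript in the lobby.

7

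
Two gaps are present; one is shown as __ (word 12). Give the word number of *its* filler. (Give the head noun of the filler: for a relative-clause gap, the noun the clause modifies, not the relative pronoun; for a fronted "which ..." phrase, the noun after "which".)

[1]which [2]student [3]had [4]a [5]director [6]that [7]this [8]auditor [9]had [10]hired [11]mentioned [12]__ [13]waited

The marked gap is the subject of "waited".
Its filler is the fronted wh-phrase "which student", at word 2.
(The other dependency links word 5 to a gap after word 10.)

2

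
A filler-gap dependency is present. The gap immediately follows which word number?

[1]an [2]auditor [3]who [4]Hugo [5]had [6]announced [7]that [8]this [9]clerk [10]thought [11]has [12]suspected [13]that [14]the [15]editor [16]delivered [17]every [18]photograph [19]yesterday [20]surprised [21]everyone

10

The displaced element is "an auditor" (word 2).
It is linked across 2 clause boundaries (that → Ø).
It functions as the subject of "suspected", so the gap sits immediately after word 10 ("thought").
Base order: Hugo had announced that this clerk thought that an auditor has suspected that the editor delivered every photograph yesterday.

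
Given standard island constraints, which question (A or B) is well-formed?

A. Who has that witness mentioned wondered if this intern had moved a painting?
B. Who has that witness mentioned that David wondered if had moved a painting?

In B, the wh-phrase is extracted from inside a wh-island (introduced by "if"), which blocks movement.
In A, the extraction path crosses only that-complement boundaries, which are transparent.
So A is grammatical.

A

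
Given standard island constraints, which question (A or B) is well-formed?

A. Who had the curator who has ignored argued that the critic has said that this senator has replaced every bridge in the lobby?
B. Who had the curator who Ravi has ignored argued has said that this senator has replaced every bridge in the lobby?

B

In A, the wh-phrase is extracted from inside a complex-NP island (relative clause) (introduced by "who"), which blocks movement.
In B, the extraction path crosses only that-complement boundaries, which are transparent.
So B is grammatical.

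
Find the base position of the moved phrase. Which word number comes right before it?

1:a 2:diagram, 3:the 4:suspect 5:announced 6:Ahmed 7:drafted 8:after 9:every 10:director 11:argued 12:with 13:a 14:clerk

7

The displaced element is "a diagram" (word 2).
It is linked across 1 clause boundary (Ø).
It functions as the direct object of "drafted", so the gap sits immediately after word 7 ("drafted").
Base order: The suspect announced Ahmed drafted a diagram after every director argued with a clerk.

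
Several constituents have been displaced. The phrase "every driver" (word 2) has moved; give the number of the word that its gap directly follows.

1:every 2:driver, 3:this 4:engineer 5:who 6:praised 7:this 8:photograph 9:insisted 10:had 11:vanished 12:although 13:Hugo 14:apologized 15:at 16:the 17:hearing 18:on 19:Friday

9

The displaced element is "every driver" (word 2).
It is linked across 1 clause boundary (Ø).
It functions as the subject of "vanished", so the gap sits immediately after word 9 ("insisted").
Base order: This engineer who praised this photograph insisted that every driver had vanished although Hugo apologized at the hearing on Friday.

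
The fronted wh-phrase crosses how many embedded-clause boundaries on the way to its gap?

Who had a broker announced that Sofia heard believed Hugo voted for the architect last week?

2

"who" is extracted from the subject of "believed".
Boundaries crossed, outermost first: [that], [Ø] — 2 in total.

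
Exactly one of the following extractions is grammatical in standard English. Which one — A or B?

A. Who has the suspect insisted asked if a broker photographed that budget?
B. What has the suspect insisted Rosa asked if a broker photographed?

In B, the wh-phrase is extracted from inside a wh-island (introduced by "if"), which blocks movement.
In A, the extraction path crosses only that-complement boundaries, which are transparent.
So A is grammatical.

A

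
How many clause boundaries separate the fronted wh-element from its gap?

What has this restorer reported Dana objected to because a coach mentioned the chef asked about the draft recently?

1

"what" is extracted from the PP object of "objected".
Boundaries crossed, outermost first: [Ø] — 1 in total.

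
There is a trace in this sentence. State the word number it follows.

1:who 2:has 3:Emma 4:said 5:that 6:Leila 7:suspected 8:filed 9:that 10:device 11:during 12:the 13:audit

The displaced element is "who" (word 1).
It is linked across 2 clause boundaries (that → Ø).
It functions as the subject of "filed", so the gap sits immediately after word 7 ("suspected").
Base order: Emma has said that Leila suspected who filed that device during the audit.

7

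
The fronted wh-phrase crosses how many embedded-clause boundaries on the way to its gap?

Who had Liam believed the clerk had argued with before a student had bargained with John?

"who" is extracted from the PP object of "argued".
Boundaries crossed, outermost first: [Ø] — 1 in total.

1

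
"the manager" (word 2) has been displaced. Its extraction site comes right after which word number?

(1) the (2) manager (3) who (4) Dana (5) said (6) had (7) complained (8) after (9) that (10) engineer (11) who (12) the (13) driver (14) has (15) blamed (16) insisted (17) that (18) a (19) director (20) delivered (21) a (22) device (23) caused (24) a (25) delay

The displaced element is "the manager" (word 2).
It is linked across 1 clause boundary (Ø).
It functions as the subject of "complained", so the gap sits immediately after word 5 ("said").
Base order: Dana said the manager had complained after that engineer who the driver has blamed insisted that a director delivered a device.

5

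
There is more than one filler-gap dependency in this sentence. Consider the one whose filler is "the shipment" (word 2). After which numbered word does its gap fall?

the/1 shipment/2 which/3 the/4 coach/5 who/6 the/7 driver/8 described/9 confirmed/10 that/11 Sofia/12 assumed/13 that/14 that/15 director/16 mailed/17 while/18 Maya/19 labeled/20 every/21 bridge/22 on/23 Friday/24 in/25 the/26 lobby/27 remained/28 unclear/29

17

The displaced element is "the shipment" (word 2).
It is linked across 2 clause boundaries (that → that).
It functions as the direct object of "mailed", so the gap sits immediately after word 17 ("mailed").
Base order: The coach who the driver described confirmed that Sofia assumed that that director mailed the shipment while Maya labeled every bridge on Friday in the lobby.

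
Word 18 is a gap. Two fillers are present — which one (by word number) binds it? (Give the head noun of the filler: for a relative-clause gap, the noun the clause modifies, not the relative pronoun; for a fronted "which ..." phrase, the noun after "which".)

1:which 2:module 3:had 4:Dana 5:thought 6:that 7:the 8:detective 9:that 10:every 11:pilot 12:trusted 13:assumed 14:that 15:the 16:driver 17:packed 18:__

The marked gap is the direct object of "packed".
Its filler is the fronted wh-phrase "which module", at word 2.
(The other dependency links word 8 to a gap after word 12.)

2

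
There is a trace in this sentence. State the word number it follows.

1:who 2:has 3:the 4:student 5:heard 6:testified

5

The displaced element is "who" (word 1).
It is linked across 1 clause boundary (Ø).
It functions as the subject of "testified", so the gap sits immediately after word 5 ("heard").
Base order: The student has heard that who testified.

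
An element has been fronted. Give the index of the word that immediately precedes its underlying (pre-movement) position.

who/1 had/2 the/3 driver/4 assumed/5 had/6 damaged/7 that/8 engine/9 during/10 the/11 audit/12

5

The displaced element is "who" (word 1).
It is linked across 1 clause boundary (Ø).
It functions as the subject of "damaged", so the gap sits immediately after word 5 ("assumed").
Base order: The driver had assumed that who had damaged that engine during the audit.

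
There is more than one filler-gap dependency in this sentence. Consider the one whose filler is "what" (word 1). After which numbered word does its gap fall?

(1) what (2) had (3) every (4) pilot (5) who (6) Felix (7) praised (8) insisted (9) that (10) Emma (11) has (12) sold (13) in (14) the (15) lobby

12

The displaced element is "what" (word 1).
It is linked across 1 clause boundary (that).
It functions as the direct object of "sold", so the gap sits immediately after word 12 ("sold").
Base order: Every pilot who Felix praised had insisted that Emma has sold what in the lobby.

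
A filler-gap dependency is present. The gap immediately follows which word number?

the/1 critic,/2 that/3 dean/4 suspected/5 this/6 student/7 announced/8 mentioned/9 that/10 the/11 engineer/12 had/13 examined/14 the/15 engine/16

8

The displaced element is "the critic" (word 2).
It is linked across 2 clause boundaries (Ø → Ø).
It functions as the subject of "mentioned", so the gap sits immediately after word 8 ("announced").
Base order: That dean suspected this student announced the critic mentioned that the engineer had examined the engine.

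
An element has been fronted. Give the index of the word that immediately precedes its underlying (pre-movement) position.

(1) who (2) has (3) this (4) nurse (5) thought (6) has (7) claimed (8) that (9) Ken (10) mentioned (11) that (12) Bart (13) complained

5

The displaced element is "who" (word 1).
It is linked across 1 clause boundary (Ø).
It functions as the subject of "claimed", so the gap sits immediately after word 5 ("thought").
Base order: This nurse has thought that who has claimed that Ken mentioned that Bart complained.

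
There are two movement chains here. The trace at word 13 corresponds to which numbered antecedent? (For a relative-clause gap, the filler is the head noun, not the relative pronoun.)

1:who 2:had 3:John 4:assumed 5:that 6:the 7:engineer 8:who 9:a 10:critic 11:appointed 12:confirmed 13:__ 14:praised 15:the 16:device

The marked gap is the subject of "praised".
Its filler is the fronted wh-phrase "who", at word 1.
(The other dependency links word 7 to a gap after word 11.)

1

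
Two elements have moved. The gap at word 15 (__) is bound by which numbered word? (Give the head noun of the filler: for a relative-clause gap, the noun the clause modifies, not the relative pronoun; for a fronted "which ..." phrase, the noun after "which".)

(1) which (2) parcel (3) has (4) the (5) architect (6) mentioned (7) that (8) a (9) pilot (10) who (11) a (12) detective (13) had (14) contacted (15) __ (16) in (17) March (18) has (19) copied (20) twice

The marked gap is inside the relative clause, the direct object of "contacted".
Its filler is the head noun "pilot" (via "who"), at word 9.
(The other dependency links word 2 to a gap after word 19.)

9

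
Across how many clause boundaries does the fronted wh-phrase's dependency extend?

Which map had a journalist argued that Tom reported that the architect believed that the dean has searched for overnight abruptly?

3

"which map" is extracted from the PP object of "searched".
Boundaries crossed, outermost first: [that], [that], [that] — 3 in total.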